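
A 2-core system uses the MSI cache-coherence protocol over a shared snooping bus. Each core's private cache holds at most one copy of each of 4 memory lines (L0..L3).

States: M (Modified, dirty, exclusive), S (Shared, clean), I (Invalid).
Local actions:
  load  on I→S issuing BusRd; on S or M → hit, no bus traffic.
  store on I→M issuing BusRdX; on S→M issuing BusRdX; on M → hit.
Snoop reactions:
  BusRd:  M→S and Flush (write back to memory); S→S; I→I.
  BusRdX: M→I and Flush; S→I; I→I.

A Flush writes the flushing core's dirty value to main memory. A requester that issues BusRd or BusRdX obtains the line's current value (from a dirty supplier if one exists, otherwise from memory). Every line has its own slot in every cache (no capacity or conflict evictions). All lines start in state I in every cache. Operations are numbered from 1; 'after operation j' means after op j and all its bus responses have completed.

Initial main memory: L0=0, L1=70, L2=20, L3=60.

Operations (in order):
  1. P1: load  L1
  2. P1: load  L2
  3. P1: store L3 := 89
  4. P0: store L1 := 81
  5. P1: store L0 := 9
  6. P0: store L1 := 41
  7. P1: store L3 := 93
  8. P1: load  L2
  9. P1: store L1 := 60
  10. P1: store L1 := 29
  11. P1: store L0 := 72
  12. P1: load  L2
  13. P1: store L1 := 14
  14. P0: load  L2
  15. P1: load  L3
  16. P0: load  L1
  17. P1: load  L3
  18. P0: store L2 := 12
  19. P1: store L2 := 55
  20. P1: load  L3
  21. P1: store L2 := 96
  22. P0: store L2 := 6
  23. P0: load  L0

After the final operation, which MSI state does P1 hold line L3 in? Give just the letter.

state = M

step 1: P1: load  L1  ⟶  IS  (L1)  txn=BusRd  M[L1]=70
step 2: P1: load  L2  ⟶  IS  (L2)  txn=BusRd  M[L2]=20
step 3: P1: store L3 := 89  ⟶  IM  (L3)  txn=BusRdX  M[L3]=60
step 4: P0: store L1 := 81  ⟶  MI  (L1)  txn=BusRdX  M[L1]=70
step 5: P1: store L0 := 9  ⟶  IM  (L0)  txn=BusRdX  M[L0]=0
step 6: P0: store L1 := 41  ⟶  MI  (L1)  txn=∅  M[L1]=70
step 7: P1: store L3 := 93  ⟶  IM  (L3)  txn=∅  M[L3]=60
step 8: P1: load  L2  ⟶  IS  (L2)  txn=∅  M[L2]=20
step 9: P1: store L1 := 60  ⟶  IM  (L1)  txn=BusRdX+Flush  M[L1]=41
step 10: P1: store L1 := 29  ⟶  IM  (L1)  txn=∅  M[L1]=41
step 11: P1: store L0 := 72  ⟶  IM  (L0)  txn=∅  M[L0]=0
step 12: P1: load  L2  ⟶  IS  (L2)  txn=∅  M[L2]=20
step 13: P1: store L1 := 14  ⟶  IM  (L1)  txn=∅  M[L1]=41
step 14: P0: load  L2  ⟶  SS  (L2)  txn=BusRd  M[L2]=20
step 15: P1: load  L3  ⟶  IM  (L3)  txn=∅  M[L3]=60
step 16: P0: load  L1  ⟶  SS  (L1)  txn=BusRd+Flush  M[L1]=14
step 17: P1: load  L3  ⟶  IM  (L3)  txn=∅  M[L3]=60
step 18: P0: store L2 := 12  ⟶  MI  (L2)  txn=BusRdX  M[L2]=20
step 19: P1: store L2 := 55  ⟶  IM  (L2)  txn=BusRdX+Flush  M[L2]=12
step 20: P1: load  L3  ⟶  IM  (L3)  txn=∅  M[L3]=60
step 21: P1: store L2 := 96  ⟶  IM  (L2)  txn=∅  M[L2]=12
step 22: P0: store L2 := 6  ⟶  MI  (L2)  txn=BusRdX+Flush  M[L2]=96
step 23: P0: load  L0  ⟶  SS  (L0)  txn=BusRd+Flush  M[L0]=72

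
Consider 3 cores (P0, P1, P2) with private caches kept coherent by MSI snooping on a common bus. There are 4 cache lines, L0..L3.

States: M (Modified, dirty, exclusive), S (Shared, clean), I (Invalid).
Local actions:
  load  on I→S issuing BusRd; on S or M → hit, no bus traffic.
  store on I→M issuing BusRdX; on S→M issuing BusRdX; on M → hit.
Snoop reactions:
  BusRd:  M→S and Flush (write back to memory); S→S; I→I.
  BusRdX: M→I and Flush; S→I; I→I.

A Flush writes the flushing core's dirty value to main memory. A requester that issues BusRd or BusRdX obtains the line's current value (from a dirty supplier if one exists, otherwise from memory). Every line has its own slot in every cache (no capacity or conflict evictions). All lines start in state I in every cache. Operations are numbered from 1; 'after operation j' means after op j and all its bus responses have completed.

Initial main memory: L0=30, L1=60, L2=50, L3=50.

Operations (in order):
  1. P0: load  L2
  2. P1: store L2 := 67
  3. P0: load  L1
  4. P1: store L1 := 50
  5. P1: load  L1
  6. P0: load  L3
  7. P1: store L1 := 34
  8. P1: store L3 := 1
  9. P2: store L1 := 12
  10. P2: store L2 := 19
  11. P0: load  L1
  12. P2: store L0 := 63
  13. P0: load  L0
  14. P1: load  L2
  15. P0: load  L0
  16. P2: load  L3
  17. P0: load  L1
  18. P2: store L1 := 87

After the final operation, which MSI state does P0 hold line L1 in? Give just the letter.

  op1 P0: load  L2 → S/I/I on L2; bus BusRd; mem=50
  op2 P1: store L2 := 67 → I/M/I on L2; bus BusRdX; mem=50
  op3 P0: load  L1 → S/I/I on L1; bus BusRd; mem=60
  op4 P1: store L1 := 50 → I/M/I on L1; bus BusRdX; mem=60
  op5 P1: load  L1 → I/M/I on L1; bus (none); mem=60
  op6 P0: load  L3 → S/I/I on L3; bus BusRd; mem=50
  op7 P1: store L1 := 34 → I/M/I on L1; bus (none); mem=60
  op8 P1: store L3 := 1 → I/M/I on L3; bus BusRdX; mem=50
  op9 P2: store L1 := 12 → I/I/M on L1; bus BusRdX Flush; mem=34
  op10 P2: store L2 := 19 → I/I/M on L2; bus BusRdX Flush; mem=67
  op11 P0: load  L1 → S/I/S on L1; bus BusRd Flush; mem=12
  op12 P2: store L0 := 63 → I/I/M on L0; bus BusRdX; mem=30
  op13 P0: load  L0 → S/I/S on L0; bus BusRd Flush; mem=63
  op14 P1: load  L2 → I/S/S on L2; bus BusRd Flush; mem=19
  op15 P0: load  L0 → S/I/S on L0; bus (none); mem=63
  op16 P2: load  L3 → I/S/S on L3; bus BusRd Flush; mem=1
  op17 P0: load  L1 → S/I/S on L1; bus (none); mem=12
  op18 P2: store L1 := 87 → I/I/M on L1; bus BusRdX; mem=12

state = I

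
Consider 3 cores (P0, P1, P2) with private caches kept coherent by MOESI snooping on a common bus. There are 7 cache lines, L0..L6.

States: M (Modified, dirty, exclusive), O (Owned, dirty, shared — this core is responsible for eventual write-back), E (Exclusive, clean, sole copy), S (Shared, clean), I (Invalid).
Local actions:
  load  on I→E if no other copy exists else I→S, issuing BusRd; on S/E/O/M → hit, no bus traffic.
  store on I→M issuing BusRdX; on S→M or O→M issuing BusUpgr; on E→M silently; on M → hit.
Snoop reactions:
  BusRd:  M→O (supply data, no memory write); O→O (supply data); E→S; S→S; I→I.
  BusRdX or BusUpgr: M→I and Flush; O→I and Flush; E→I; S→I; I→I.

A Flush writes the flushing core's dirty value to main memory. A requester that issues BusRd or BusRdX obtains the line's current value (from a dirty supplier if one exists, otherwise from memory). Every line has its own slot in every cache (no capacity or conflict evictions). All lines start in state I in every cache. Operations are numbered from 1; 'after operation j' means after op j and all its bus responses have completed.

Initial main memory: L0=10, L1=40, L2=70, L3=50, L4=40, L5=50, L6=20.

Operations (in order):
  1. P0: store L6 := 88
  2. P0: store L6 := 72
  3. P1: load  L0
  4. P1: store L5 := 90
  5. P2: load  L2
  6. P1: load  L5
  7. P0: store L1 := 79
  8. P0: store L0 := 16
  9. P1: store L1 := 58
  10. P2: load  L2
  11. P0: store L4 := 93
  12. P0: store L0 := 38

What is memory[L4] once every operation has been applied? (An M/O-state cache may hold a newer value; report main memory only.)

step 1: P0: store L6 := 88  ⟶  MII  (L6)  txn=BusRdX  M[L6]=20
step 2: P0: store L6 := 72  ⟶  MII  (L6)  txn=∅  M[L6]=20
step 3: P1: load  L0  ⟶  IEI  (L0)  txn=BusRd  M[L0]=10
step 4: P1: store L5 := 90  ⟶  IMI  (L5)  txn=BusRdX  M[L5]=50
step 5: P2: load  L2  ⟶  IIE  (L2)  txn=BusRd  M[L2]=70
step 6: P1: load  L5  ⟶  IMI  (L5)  txn=∅  M[L5]=50
step 7: P0: store L1 := 79  ⟶  MII  (L1)  txn=BusRdX  M[L1]=40
step 8: P0: store L0 := 16  ⟶  MII  (L0)  txn=BusRdX  M[L0]=10
step 9: P1: store L1 := 58  ⟶  IMI  (L1)  txn=BusRdX+Flush  M[L1]=79
step 10: P2: load  L2  ⟶  IIE  (L2)  txn=∅  M[L2]=70
step 11: P0: store L4 := 93  ⟶  MII  (L4)  txn=BusRdX  M[L4]=40
step 12: P0: store L0 := 38  ⟶  MII  (L0)  txn=∅  M[L0]=10

memory[L4] = 40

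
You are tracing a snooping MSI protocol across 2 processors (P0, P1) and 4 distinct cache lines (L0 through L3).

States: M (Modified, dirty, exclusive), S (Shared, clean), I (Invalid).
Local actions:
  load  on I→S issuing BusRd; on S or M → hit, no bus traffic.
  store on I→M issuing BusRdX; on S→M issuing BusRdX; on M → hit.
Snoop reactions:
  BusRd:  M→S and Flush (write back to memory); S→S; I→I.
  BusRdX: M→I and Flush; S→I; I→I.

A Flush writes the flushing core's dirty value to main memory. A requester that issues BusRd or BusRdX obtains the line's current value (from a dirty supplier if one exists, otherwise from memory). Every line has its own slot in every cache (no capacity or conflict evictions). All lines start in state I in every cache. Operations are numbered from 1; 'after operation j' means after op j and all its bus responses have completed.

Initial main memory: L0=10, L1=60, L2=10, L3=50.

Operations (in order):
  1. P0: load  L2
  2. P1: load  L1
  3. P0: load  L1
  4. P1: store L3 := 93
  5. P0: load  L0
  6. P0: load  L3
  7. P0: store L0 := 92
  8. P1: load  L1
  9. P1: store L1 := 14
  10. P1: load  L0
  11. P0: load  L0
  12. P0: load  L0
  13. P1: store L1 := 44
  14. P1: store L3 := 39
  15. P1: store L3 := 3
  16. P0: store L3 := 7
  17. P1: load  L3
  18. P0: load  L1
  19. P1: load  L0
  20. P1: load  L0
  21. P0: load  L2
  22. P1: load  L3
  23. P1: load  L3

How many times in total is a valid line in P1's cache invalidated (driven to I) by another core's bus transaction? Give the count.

1. P0: load  L2  bus=[BusRd]  L2: P0=S P1=I  mem[L2]=10
2. P1: load  L1  bus=[BusRd]  L1: P0=I P1=S  mem[L1]=60
3. P0: load  L1  bus=[BusRd]  L1: P0=S P1=S  mem[L1]=60
4. P1: store L3 := 93  bus=[BusRdX]  L3: P0=I P1=M  mem[L3]=50
5. P0: load  L0  bus=[BusRd]  L0: P0=S P1=I  mem[L0]=10
6. P0: load  L3  bus=[BusRd,Flush]  L3: P0=S P1=S  mem[L3]=93
7. P0: store L0 := 92  bus=[BusRdX]  L0: P0=M P1=I  mem[L0]=10
8. P1: load  L1  bus=[-]  L1: P0=S P1=S  mem[L1]=60
9. P1: store L1 := 14  bus=[BusRdX]  L1: P0=I P1=M  mem[L1]=60
10. P1: load  L0  bus=[BusRd,Flush]  L0: P0=S P1=S  mem[L0]=92
11. P0: load  L0  bus=[-]  L0: P0=S P1=S  mem[L0]=92
12. P0: load  L0  bus=[-]  L0: P0=S P1=S  mem[L0]=92
13. P1: store L1 := 44  bus=[-]  L1: P0=I P1=M  mem[L1]=60
14. P1: store L3 := 39  bus=[BusRdX]  L3: P0=I P1=M  mem[L3]=93
15. P1: store L3 := 3  bus=[-]  L3: P0=I P1=M  mem[L3]=93
16. P0: store L3 := 7  bus=[BusRdX,Flush]  L3: P0=M P1=I  mem[L3]=3
17. P1: load  L3  bus=[BusRd,Flush]  L3: P0=S P1=S  mem[L3]=7
18. P0: load  L1  bus=[BusRd,Flush]  L1: P0=S P1=S  mem[L1]=44
19. P1: load  L0  bus=[-]  L0: P0=S P1=S  mem[L0]=92
20. P1: load  L0  bus=[-]  L0: P0=S P1=S  mem[L0]=92
21. P0: load  L2  bus=[-]  L2: P0=S P1=I  mem[L2]=10
22. P1: load  L3  bus=[-]  L3: P0=S P1=S  mem[L3]=7
23. P1: load  L3  bus=[-]  L3: P0=S P1=S  mem[L3]=7

invalidations = 1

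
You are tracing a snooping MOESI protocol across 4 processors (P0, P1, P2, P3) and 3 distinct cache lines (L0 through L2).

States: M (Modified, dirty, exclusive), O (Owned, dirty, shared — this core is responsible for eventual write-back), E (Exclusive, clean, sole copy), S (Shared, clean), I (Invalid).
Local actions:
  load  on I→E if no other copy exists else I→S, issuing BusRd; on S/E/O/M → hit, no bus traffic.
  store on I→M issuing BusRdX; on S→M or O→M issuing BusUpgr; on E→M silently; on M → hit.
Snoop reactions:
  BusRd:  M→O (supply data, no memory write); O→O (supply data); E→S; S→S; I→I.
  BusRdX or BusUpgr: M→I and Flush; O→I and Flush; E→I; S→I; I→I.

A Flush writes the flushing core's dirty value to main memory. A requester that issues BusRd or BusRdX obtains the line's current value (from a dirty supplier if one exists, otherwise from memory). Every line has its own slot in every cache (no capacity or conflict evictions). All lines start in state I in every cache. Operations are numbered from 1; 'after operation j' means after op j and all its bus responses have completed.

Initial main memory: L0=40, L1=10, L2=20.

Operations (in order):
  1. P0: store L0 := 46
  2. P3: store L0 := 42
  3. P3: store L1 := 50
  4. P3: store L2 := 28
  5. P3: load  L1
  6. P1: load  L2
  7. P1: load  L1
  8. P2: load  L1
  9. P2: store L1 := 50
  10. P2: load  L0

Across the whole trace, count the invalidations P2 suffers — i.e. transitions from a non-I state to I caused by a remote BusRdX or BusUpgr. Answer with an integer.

invalidations = 0

  op1 P0: store L0 := 46 → M/I/I/I on L0; bus BusRdX; mem=40
  op2 P3: store L0 := 42 → I/I/I/M on L0; bus BusRdX Flush; mem=46
  op3 P3: store L1 := 50 → I/I/I/M on L1; bus BusRdX; mem=10
  op4 P3: store L2 := 28 → I/I/I/M on L2; bus BusRdX; mem=20
  op5 P3: load  L1 → I/I/I/M on L1; bus (none); mem=10
  op6 P1: load  L2 → I/S/I/O on L2; bus BusRd; mem=20
  op7 P1: load  L1 → I/S/I/O on L1; bus BusRd; mem=10
  op8 P2: load  L1 → I/S/S/O on L1; bus BusRd; mem=10
  op9 P2: store L1 := 50 → I/I/M/I on L1; bus BusUpgr Flush; mem=50
  op10 P2: load  L0 → I/I/S/O on L0; bus BusRd; mem=46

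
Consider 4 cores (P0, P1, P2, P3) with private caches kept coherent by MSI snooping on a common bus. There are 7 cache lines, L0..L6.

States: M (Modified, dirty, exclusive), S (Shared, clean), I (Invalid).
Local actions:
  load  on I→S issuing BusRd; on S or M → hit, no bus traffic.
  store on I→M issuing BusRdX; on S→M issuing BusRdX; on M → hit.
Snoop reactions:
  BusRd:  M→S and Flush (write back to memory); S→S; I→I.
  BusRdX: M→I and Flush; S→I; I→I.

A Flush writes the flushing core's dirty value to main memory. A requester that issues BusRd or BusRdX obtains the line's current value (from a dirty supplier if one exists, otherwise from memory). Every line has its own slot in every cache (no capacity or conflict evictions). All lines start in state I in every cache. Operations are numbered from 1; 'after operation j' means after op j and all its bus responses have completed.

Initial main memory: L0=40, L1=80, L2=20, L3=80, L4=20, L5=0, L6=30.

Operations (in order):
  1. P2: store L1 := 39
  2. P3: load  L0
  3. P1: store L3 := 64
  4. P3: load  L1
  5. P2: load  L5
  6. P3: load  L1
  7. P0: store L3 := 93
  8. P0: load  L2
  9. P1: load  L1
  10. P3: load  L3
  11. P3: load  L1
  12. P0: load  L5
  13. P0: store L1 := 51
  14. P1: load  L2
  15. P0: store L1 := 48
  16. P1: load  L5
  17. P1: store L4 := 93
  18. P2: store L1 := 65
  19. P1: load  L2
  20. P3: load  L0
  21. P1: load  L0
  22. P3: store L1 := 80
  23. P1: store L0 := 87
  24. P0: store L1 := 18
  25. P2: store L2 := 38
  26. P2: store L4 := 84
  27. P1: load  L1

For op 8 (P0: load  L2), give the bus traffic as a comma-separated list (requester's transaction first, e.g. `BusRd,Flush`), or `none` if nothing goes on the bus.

bus = BusRd

step 1: P2: store L1 := 39  ⟶  IIMI  (L1)  txn=BusRdX  M[L1]=80
step 2: P3: load  L0  ⟶  IIIS  (L0)  txn=BusRd  M[L0]=40
step 3: P1: store L3 := 64  ⟶  IMII  (L3)  txn=BusRdX  M[L3]=80
step 4: P3: load  L1  ⟶  IISS  (L1)  txn=BusRd+Flush  M[L1]=39
step 5: P2: load  L5  ⟶  IISI  (L5)  txn=BusRd  M[L5]=0
step 6: P3: load  L1  ⟶  IISS  (L1)  txn=∅  M[L1]=39
step 7: P0: store L3 := 93  ⟶  MIII  (L3)  txn=BusRdX+Flush  M[L3]=64
step 8: P0: load  L2  ⟶  SIII  (L2)  txn=BusRd  M[L2]=20
step 9: P1: load  L1  ⟶  ISSS  (L1)  txn=BusRd  M[L1]=39
step 10: P3: load  L3  ⟶  SIIS  (L3)  txn=BusRd+Flush  M[L3]=93
step 11: P3: load  L1  ⟶  ISSS  (L1)  txn=∅  M[L1]=39
step 12: P0: load  L5  ⟶  SISI  (L5)  txn=BusRd  M[L5]=0
step 13: P0: store L1 := 51  ⟶  MIII  (L1)  txn=BusRdX  M[L1]=39
step 14: P1: load  L2  ⟶  SSII  (L2)  txn=BusRd  M[L2]=20
step 15: P0: store L1 := 48  ⟶  MIII  (L1)  txn=∅  M[L1]=39
step 16: P1: load  L5  ⟶  SSSI  (L5)  txn=BusRd  M[L5]=0
step 17: P1: store L4 := 93  ⟶  IMII  (L4)  txn=BusRdX  M[L4]=20
step 18: P2: store L1 := 65  ⟶  IIMI  (L1)  txn=BusRdX+Flush  M[L1]=48
step 19: P1: load  L2  ⟶  SSII  (L2)  txn=∅  M[L2]=20
step 20: P3: load  L0  ⟶  IIIS  (L0)  txn=∅  M[L0]=40
step 21: P1: load  L0  ⟶  ISIS  (L0)  txn=BusRd  M[L0]=40
step 22: P3: store L1 := 80  ⟶  IIIM  (L1)  txn=BusRdX+Flush  M[L1]=65
step 23: P1: store L0 := 87  ⟶  IMII  (L0)  txn=BusRdX  M[L0]=40
step 24: P0: store L1 := 18  ⟶  MIII  (L1)  txn=BusRdX+Flush  M[L1]=80
step 25: P2: store L2 := 38  ⟶  IIMI  (L2)  txn=BusRdX  M[L2]=20
step 26: P2: store L4 := 84  ⟶  IIMI  (L4)  txn=BusRdX+Flush  M[L4]=93
step 27: P1: load  L1  ⟶  SSII  (L1)  txn=BusRd+Flush  M[L1]=18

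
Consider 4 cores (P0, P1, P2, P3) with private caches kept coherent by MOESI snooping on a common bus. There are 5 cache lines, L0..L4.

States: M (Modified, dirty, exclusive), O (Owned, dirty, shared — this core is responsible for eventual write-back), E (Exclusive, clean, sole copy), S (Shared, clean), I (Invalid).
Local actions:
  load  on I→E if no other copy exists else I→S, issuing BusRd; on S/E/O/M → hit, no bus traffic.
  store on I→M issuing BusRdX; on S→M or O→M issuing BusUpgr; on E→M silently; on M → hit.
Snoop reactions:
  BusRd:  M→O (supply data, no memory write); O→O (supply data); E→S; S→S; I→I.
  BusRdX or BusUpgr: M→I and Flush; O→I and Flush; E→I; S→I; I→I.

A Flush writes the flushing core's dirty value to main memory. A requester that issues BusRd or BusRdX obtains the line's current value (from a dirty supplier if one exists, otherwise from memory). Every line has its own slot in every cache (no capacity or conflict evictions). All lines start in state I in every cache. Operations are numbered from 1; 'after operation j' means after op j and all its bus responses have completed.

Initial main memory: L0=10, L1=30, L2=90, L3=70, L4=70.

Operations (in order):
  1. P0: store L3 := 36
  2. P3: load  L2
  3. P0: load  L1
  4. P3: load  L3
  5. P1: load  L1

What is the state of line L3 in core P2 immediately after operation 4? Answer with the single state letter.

state = I

[1] P0: store L3 := 36 | P0:M(36), P1:I, P2:I, P3:I | bus: BusRdX
[2] P3: load  L2 | P0:I, P1:I, P2:I, P3:E(90) | bus: BusRd
[3] P0: load  L1 | P0:E(30), P1:I, P2:I, P3:I | bus: BusRd
[4] P3: load  L3 | P0:O(36), P1:I, P2:I, P3:S(36) | bus: BusRd
[5] P1: load  L1 | P0:S(30), P1:S(30), P2:I, P3:I | bus: BusRd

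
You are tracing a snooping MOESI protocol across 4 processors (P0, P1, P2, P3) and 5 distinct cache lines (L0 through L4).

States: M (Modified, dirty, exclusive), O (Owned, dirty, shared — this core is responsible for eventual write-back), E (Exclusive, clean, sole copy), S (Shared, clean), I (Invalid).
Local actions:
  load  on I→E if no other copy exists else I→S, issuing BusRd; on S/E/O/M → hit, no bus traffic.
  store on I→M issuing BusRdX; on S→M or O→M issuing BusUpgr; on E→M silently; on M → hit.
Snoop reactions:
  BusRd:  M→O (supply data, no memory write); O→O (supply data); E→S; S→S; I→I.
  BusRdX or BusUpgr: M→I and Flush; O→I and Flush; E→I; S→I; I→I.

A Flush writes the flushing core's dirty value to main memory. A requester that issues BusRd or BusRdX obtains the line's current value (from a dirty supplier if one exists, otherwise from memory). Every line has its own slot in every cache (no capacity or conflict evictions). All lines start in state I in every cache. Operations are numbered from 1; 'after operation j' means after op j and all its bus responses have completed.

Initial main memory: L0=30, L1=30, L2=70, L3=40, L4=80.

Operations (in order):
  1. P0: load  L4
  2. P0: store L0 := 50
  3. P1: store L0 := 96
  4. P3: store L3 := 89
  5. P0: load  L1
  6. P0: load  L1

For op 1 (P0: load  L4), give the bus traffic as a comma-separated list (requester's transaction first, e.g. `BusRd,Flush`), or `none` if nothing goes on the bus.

[1] P0: load  L4 | P0:E(80), P1:I, P2:I, P3:I | bus: BusRd
[2] P0: store L0 := 50 | P0:M(50), P1:I, P2:I, P3:I | bus: BusRdX
[3] P1: store L0 := 96 | P0:I, P1:M(96), P2:I, P3:I | bus: BusRdX,Flush
[4] P3: store L3 := 89 | P0:I, P1:I, P2:I, P3:M(89) | bus: BusRdX
[5] P0: load  L1 | P0:E(30), P1:I, P2:I, P3:I | bus: BusRd
[6] P0: load  L1 | P0:E(30), P1:I, P2:I, P3:I | bus: none

bus = BusRd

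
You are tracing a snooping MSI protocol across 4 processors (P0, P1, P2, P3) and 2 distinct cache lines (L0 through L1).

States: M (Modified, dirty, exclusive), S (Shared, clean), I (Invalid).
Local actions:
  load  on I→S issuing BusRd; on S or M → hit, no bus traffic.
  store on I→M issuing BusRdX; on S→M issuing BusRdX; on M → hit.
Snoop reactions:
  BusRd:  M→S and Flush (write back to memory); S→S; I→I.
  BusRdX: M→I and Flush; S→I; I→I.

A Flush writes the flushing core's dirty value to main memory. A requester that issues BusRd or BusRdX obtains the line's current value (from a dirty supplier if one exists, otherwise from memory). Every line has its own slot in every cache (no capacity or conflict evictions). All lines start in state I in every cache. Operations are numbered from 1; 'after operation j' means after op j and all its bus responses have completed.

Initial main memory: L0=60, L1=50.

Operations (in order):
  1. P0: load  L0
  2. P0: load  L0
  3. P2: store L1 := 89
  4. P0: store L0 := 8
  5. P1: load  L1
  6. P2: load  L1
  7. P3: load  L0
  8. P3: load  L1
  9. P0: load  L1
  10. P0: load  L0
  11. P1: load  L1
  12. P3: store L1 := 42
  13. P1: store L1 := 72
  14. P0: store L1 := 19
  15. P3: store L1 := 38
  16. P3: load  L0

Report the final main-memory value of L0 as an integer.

memory[L0] = 8

  op1 P0: load  L0 → S/I/I/I on L0; bus BusRd; mem=60
  op2 P0: load  L0 → S/I/I/I on L0; bus (none); mem=60
  op3 P2: store L1 := 89 → I/I/M/I on L1; bus BusRdX; mem=50
  op4 P0: store L0 := 8 → M/I/I/I on L0; bus BusRdX; mem=60
  op5 P1: load  L1 → I/S/S/I on L1; bus BusRd Flush; mem=89
  op6 P2: load  L1 → I/S/S/I on L1; bus (none); mem=89
  op7 P3: load  L0 → S/I/I/S on L0; bus BusRd Flush; mem=8
  op8 P3: load  L1 → I/S/S/S on L1; bus BusRd; mem=89
  op9 P0: load  L1 → S/S/S/S on L1; bus BusRd; mem=89
  op10 P0: load  L0 → S/I/I/S on L0; bus (none); mem=8
  op11 P1: load  L1 → S/S/S/S on L1; bus (none); mem=89
  op12 P3: store L1 := 42 → I/I/I/M on L1; bus BusRdX; mem=89
  op13 P1: store L1 := 72 → I/M/I/I on L1; bus BusRdX Flush; mem=42
  op14 P0: store L1 := 19 → M/I/I/I on L1; bus BusRdX Flush; mem=72
  op15 P3: store L1 := 38 → I/I/I/M on L1; bus BusRdX Flush; mem=19
  op16 P3: load  L0 → S/I/I/S on L0; bus (none); mem=8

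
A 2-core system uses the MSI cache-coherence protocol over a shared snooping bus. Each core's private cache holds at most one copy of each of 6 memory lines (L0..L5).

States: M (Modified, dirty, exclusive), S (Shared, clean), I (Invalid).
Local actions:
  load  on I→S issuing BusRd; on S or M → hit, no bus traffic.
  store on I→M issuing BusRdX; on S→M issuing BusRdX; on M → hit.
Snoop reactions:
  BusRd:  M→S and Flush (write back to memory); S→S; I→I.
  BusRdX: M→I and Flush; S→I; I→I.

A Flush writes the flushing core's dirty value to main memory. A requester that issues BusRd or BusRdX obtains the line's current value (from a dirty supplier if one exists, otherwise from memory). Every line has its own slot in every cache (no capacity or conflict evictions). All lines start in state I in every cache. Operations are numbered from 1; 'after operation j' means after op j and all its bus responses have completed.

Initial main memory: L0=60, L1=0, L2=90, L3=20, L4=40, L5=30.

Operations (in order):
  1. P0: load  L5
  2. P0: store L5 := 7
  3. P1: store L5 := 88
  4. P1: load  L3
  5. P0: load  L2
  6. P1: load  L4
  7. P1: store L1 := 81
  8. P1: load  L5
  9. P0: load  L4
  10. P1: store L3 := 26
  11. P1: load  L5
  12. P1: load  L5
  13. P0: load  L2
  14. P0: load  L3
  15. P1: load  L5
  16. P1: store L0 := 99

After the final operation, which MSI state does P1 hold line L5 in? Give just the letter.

state = M

  op1 P0: load  L5 → S/I on L5; bus BusRd; mem=30
  op2 P0: store L5 := 7 → M/I on L5; bus BusRdX; mem=30
  op3 P1: store L5 := 88 → I/M on L5; bus BusRdX Flush; mem=7
  op4 P1: load  L3 → I/S on L3; bus BusRd; mem=20
  op5 P0: load  L2 → S/I on L2; bus BusRd; mem=90
  op6 P1: load  L4 → I/S on L4; bus BusRd; mem=40
  op7 P1: store L1 := 81 → I/M on L1; bus BusRdX; mem=0
  op8 P1: load  L5 → I/M on L5; bus (none); mem=7
  op9 P0: load  L4 → S/S on L4; bus BusRd; mem=40
  op10 P1: store L3 := 26 → I/M on L3; bus BusRdX; mem=20
  op11 P1: load  L5 → I/M on L5; bus (none); mem=7
  op12 P1: load  L5 → I/M on L5; bus (none); mem=7
  op13 P0: load  L2 → S/I on L2; bus (none); mem=90
  op14 P0: load  L3 → S/S on L3; bus BusRd Flush; mem=26
  op15 P1: load  L5 → I/M on L5; bus (none); mem=7
  op16 P1: store L0 := 99 → I/M on L0; bus BusRdX; mem=60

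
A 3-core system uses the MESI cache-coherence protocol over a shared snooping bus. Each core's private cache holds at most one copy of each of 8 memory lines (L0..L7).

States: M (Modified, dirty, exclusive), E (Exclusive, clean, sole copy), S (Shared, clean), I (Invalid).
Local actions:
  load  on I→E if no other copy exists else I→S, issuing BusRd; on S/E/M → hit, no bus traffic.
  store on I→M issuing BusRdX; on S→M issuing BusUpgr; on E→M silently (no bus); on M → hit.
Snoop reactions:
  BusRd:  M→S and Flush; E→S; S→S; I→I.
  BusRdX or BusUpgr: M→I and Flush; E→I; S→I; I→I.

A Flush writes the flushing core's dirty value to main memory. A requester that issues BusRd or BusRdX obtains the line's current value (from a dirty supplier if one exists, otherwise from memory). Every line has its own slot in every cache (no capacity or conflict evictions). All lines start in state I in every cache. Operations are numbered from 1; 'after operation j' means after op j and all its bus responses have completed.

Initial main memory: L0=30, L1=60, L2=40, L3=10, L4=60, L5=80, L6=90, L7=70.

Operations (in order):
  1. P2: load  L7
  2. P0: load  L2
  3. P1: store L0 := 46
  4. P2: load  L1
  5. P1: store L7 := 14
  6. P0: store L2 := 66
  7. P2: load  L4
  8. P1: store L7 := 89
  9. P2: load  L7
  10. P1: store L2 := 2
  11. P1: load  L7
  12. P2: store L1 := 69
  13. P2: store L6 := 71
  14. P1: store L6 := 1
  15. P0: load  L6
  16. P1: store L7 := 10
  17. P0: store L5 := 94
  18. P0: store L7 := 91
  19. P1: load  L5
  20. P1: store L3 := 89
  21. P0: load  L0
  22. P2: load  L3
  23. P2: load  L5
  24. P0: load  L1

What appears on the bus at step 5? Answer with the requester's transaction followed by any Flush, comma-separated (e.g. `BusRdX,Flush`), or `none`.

  op1 P2: load  L7 → I/I/E on L7; bus BusRd; mem=70
  op2 P0: load  L2 → E/I/I on L2; bus BusRd; mem=40
  op3 P1: store L0 := 46 → I/M/I on L0; bus BusRdX; mem=30
  op4 P2: load  L1 → I/I/E on L1; bus BusRd; mem=60
  op5 P1: store L7 := 14 → I/M/I on L7; bus BusRdX; mem=70
  op6 P0: store L2 := 66 → M/I/I on L2; bus (none); mem=40
  op7 P2: load  L4 → I/I/E on L4; bus BusRd; mem=60
  op8 P1: store L7 := 89 → I/M/I on L7; bus (none); mem=70
  op9 P2: load  L7 → I/S/S on L7; bus BusRd Flush; mem=89
  op10 P1: store L2 := 2 → I/M/I on L2; bus BusRdX Flush; mem=66
  op11 P1: load  L7 → I/S/S on L7; bus (none); mem=89
  op12 P2: store L1 := 69 → I/I/M on L1; bus (none); mem=60
  op13 P2: store L6 := 71 → I/I/M on L6; bus BusRdX; mem=90
  op14 P1: store L6 := 1 → I/M/I on L6; bus BusRdX Flush; mem=71
  op15 P0: load  L6 → S/S/I on L6; bus BusRd Flush; mem=1
  op16 P1: store L7 := 10 → I/M/I on L7; bus BusUpgr; mem=89
  op17 P0: store L5 := 94 → M/I/I on L5; bus BusRdX; mem=80
  op18 P0: store L7 := 91 → M/I/I on L7; bus BusRdX Flush; mem=10
  op19 P1: load  L5 → S/S/I on L5; bus BusRd Flush; mem=94
  op20 P1: store L3 := 89 → I/M/I on L3; bus BusRdX; mem=10
  op21 P0: load  L0 → S/S/I on L0; bus BusRd Flush; mem=46
  op22 P2: load  L3 → I/S/S on L3; bus BusRd Flush; mem=89
  op23 P2: load  L5 → S/S/S on L5; bus BusRd; mem=94
  op24 P0: load  L1 → S/I/S on L1; bus BusRd Flush; mem=69

bus = BusRdX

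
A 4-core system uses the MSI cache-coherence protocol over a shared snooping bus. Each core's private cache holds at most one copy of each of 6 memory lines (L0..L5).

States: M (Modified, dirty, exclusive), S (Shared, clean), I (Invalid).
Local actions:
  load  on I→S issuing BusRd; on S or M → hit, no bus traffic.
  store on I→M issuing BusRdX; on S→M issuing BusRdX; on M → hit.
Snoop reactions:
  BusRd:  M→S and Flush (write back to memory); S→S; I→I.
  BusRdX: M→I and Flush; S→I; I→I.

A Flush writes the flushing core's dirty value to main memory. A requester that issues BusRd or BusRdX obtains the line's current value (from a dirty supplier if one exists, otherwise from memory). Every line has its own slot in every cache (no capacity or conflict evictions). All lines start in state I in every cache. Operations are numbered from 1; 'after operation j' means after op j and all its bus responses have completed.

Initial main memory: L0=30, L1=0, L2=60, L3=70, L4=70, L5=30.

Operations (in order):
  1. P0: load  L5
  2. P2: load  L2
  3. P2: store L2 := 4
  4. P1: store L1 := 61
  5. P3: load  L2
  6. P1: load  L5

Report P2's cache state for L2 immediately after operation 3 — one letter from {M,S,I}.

  op1 P0: load  L5 → S/I/I/I on L5; bus BusRd; mem=30
  op2 P2: load  L2 → I/I/S/I on L2; bus BusRd; mem=60
  op3 P2: store L2 := 4 → I/I/M/I on L2; bus BusRdX; mem=60
  op4 P1: store L1 := 61 → I/M/I/I on L1; bus BusRdX; mem=0
  op5 P3: load  L2 → I/I/S/S on L2; bus BusRd Flush; mem=4
  op6 P1: load  L5 → S/S/I/I on L5; bus BusRd; mem=30

state = M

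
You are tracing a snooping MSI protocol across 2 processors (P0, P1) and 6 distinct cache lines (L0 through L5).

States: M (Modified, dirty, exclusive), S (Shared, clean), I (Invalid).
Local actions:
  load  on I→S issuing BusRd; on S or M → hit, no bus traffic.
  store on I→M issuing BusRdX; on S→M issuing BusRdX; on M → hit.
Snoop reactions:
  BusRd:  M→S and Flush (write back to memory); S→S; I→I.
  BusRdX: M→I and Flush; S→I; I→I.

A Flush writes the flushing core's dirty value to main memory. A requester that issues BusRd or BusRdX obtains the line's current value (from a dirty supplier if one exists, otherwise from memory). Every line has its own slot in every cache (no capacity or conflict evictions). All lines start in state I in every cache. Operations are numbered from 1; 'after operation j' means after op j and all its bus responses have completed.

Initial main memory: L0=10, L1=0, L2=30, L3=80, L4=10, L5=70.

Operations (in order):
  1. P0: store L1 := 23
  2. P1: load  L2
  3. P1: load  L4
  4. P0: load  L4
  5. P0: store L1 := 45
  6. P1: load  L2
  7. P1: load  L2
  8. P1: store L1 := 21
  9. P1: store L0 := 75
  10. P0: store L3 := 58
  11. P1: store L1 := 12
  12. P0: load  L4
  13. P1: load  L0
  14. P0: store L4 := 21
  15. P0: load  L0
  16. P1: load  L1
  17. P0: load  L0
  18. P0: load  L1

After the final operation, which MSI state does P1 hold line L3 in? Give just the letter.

1. P0: store L1 := 23  bus=[BusRdX]  L1: P0=M P1=I  mem[L1]=0
2. P1: load  L2  bus=[BusRd]  L2: P0=I P1=S  mem[L2]=30
3. P1: load  L4  bus=[BusRd]  L4: P0=I P1=S  mem[L4]=10
4. P0: load  L4  bus=[BusRd]  L4: P0=S P1=S  mem[L4]=10
5. P0: store L1 := 45  bus=[-]  L1: P0=M P1=I  mem[L1]=0
6. P1: load  L2  bus=[-]  L2: P0=I P1=S  mem[L2]=30
7. P1: load  L2  bus=[-]  L2: P0=I P1=S  mem[L2]=30
8. P1: store L1 := 21  bus=[BusRdX,Flush]  L1: P0=I P1=M  mem[L1]=45
9. P1: store L0 := 75  bus=[BusRdX]  L0: P0=I P1=M  mem[L0]=10
10. P0: store L3 := 58  bus=[BusRdX]  L3: P0=M P1=I  mem[L3]=80
11. P1: store L1 := 12  bus=[-]  L1: P0=I P1=M  mem[L1]=45
12. P0: load  L4  bus=[-]  L4: P0=S P1=S  mem[L4]=10
13. P1: load  L0  bus=[-]  L0: P0=I P1=M  mem[L0]=10
14. P0: store L4 := 21  bus=[BusRdX]  L4: P0=M P1=I  mem[L4]=10
15. P0: load  L0  bus=[BusRd,Flush]  L0: P0=S P1=S  mem[L0]=75
16. P1: load  L1  bus=[-]  L1: P0=I P1=M  mem[L1]=45
17. P0: load  L0  bus=[-]  L0: P0=S P1=S  mem[L0]=75
18. P0: load  L1  bus=[BusRd,Flush]  L1: P0=S P1=S  mem[L1]=12

state = I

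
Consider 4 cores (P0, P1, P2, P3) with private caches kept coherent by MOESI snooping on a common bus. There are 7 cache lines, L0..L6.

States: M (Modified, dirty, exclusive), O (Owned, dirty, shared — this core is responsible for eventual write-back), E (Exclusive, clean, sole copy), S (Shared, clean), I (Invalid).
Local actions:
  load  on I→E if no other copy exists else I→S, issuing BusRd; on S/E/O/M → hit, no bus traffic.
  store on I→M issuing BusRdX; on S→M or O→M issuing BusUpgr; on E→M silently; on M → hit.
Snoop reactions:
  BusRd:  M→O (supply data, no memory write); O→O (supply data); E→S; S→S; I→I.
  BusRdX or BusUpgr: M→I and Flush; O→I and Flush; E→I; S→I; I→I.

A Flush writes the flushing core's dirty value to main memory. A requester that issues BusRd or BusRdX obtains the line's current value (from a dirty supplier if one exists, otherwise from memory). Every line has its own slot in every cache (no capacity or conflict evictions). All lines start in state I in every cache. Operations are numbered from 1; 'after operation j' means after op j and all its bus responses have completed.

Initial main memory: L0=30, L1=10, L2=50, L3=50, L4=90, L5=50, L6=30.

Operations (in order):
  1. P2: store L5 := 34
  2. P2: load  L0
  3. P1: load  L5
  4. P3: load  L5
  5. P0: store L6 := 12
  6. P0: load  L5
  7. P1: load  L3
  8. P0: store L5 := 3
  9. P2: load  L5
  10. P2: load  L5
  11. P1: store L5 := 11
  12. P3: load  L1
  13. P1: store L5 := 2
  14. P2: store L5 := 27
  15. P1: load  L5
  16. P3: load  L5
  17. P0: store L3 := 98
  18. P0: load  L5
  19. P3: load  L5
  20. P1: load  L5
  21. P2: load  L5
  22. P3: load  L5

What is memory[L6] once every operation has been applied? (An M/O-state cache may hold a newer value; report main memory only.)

memory[L6] = 30

[1] P2: store L5 := 34 | P0:I, P1:I, P2:M(34), P3:I | bus: BusRdX
[2] P2: load  L0 | P0:I, P1:I, P2:E(30), P3:I | bus: BusRd
[3] P1: load  L5 | P0:I, P1:S(34), P2:O(34), P3:I | bus: BusRd
[4] P3: load  L5 | P0:I, P1:S(34), P2:O(34), P3:S(34) | bus: BusRd
[5] P0: store L6 := 12 | P0:M(12), P1:I, P2:I, P3:I | bus: BusRdX
[6] P0: load  L5 | P0:S(34), P1:S(34), P2:O(34), P3:S(34) | bus: BusRd
[7] P1: load  L3 | P0:I, P1:E(50), P2:I, P3:I | bus: BusRd
[8] P0: store L5 := 3 | P0:M(3), P1:I, P2:I, P3:I | bus: BusUpgr,Flush
[9] P2: load  L5 | P0:O(3), P1:I, P2:S(3), P3:I | bus: BusRd
[10] P2: load  L5 | P0:O(3), P1:I, P2:S(3), P3:I | bus: none
[11] P1: store L5 := 11 | P0:I, P1:M(11), P2:I, P3:I | bus: BusRdX,Flush
[12] P3: load  L1 | P0:I, P1:I, P2:I, P3:E(10) | bus: BusRd
[13] P1: store L5 := 2 | P0:I, P1:M(2), P2:I, P3:I | bus: none
[14] P2: store L5 := 27 | P0:I, P1:I, P2:M(27), P3:I | bus: BusRdX,Flush
[15] P1: load  L5 | P0:I, P1:S(27), P2:O(27), P3:I | bus: BusRd
[16] P3: load  L5 | P0:I, P1:S(27), P2:O(27), P3:S(27) | bus: BusRd
[17] P0: store L3 := 98 | P0:M(98), P1:I, P2:I, P3:I | bus: BusRdX
[18] P0: load  L5 | P0:S(27), P1:S(27), P2:O(27), P3:S(27) | bus: BusRd
[19] P3: load  L5 | P0:S(27), P1:S(27), P2:O(27), P3:S(27) | bus: none
[20] P1: load  L5 | P0:S(27), P1:S(27), P2:O(27), P3:S(27) | bus: none
[21] P2: load  L5 | P0:S(27), P1:S(27), P2:O(27), P3:S(27) | bus: none
[22] P3: load  L5 | P0:S(27), P1:S(27), P2:O(27), P3:S(27) | bus: none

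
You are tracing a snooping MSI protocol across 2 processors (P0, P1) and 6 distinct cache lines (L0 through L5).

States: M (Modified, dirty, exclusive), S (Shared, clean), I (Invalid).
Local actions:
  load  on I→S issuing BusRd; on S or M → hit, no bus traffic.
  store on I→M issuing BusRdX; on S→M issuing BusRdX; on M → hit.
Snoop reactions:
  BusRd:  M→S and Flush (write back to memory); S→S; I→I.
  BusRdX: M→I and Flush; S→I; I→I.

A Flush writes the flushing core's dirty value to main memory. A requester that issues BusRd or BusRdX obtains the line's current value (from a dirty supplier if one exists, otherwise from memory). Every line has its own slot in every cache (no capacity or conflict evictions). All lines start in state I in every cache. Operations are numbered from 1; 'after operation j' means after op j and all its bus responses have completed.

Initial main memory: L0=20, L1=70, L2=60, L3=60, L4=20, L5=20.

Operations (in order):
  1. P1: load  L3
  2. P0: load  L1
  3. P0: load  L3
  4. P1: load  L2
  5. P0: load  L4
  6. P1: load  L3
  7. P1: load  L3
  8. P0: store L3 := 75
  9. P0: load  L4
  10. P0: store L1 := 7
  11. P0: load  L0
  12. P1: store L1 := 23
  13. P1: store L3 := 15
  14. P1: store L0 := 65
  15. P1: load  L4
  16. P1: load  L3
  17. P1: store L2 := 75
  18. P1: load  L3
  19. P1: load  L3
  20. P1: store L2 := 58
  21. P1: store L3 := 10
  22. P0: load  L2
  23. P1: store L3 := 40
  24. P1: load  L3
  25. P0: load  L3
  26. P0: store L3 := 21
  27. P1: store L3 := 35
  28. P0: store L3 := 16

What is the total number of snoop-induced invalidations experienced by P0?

step 1: P1: load  L3  ⟶  IS  (L3)  txn=BusRd  M[L3]=60
step 2: P0: load  L1  ⟶  SI  (L1)  txn=BusRd  M[L1]=70
step 3: P0: load  L3  ⟶  SS  (L3)  txn=BusRd  M[L3]=60
step 4: P1: load  L2  ⟶  IS  (L2)  txn=BusRd  M[L2]=60
step 5: P0: load  L4  ⟶  SI  (L4)  txn=BusRd  M[L4]=20
step 6: P1: load  L3  ⟶  SS  (L3)  txn=∅  M[L3]=60
step 7: P1: load  L3  ⟶  SS  (L3)  txn=∅  M[L3]=60
step 8: P0: store L3 := 75  ⟶  MI  (L3)  txn=BusRdX  M[L3]=60
step 9: P0: load  L4  ⟶  SI  (L4)  txn=∅  M[L4]=20
step 10: P0: store L1 := 7  ⟶  MI  (L1)  txn=BusRdX  M[L1]=70
step 11: P0: load  L0  ⟶  SI  (L0)  txn=BusRd  M[L0]=20
step 12: P1: store L1 := 23  ⟶  IM  (L1)  txn=BusRdX+Flush  M[L1]=7
step 13: P1: store L3 := 15  ⟶  IM  (L3)  txn=BusRdX+Flush  M[L3]=75
step 14: P1: store L0 := 65  ⟶  IM  (L0)  txn=BusRdX  M[L0]=20
step 15: P1: load  L4  ⟶  SS  (L4)  txn=BusRd  M[L4]=20
step 16: P1: load  L3  ⟶  IM  (L3)  txn=∅  M[L3]=75
step 17: P1: store L2 := 75  ⟶  IM  (L2)  txn=BusRdX  M[L2]=60
step 18: P1: load  L3  ⟶  IM  (L3)  txn=∅  M[L3]=75
step 19: P1: load  L3  ⟶  IM  (L3)  txn=∅  M[L3]=75
step 20: P1: store L2 := 58  ⟶  IM  (L2)  txn=∅  M[L2]=60
step 21: P1: store L3 := 10  ⟶  IM  (L3)  txn=∅  M[L3]=75
step 22: P0: load  L2  ⟶  SS  (L2)  txn=BusRd+Flush  M[L2]=58
step 23: P1: store L3 := 40  ⟶  IM  (L3)  txn=∅  M[L3]=75
step 24: P1: load  L3  ⟶  IM  (L3)  txn=∅  M[L3]=75
step 25: P0: load  L3  ⟶  SS  (L3)  txn=BusRd+Flush  M[L3]=40
step 26: P0: store L3 := 21  ⟶  MI  (L3)  txn=BusRdX  M[L3]=40
step 27: P1: store L3 := 35  ⟶  IM  (L3)  txn=BusRdX+Flush  M[L3]=21
step 28: P0: store L3 := 16  ⟶  MI  (L3)  txn=BusRdX+Flush  M[L3]=35

invalidations = 4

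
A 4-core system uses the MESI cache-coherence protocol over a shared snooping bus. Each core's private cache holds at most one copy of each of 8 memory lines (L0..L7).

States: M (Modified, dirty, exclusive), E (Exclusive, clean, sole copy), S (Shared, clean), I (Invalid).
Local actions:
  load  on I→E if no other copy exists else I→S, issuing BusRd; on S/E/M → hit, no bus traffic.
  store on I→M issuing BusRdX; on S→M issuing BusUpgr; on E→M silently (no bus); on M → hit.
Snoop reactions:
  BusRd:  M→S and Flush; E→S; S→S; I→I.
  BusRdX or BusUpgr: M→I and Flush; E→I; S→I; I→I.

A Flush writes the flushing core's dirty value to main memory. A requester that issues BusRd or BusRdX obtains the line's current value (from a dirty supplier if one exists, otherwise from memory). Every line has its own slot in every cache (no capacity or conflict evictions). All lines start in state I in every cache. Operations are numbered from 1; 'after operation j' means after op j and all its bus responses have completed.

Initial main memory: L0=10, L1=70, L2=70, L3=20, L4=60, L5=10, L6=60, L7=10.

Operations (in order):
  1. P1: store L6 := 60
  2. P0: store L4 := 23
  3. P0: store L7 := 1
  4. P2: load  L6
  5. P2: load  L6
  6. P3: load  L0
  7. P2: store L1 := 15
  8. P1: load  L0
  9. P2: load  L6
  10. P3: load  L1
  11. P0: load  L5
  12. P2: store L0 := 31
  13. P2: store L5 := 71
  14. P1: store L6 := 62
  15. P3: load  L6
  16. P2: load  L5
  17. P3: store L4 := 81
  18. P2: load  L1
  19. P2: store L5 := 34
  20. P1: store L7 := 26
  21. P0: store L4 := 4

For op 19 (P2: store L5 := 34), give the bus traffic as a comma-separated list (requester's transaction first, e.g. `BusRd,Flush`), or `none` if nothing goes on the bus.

bus = none

[1] P1: store L6 := 60 | P0:I, P1:M(60), P2:I, P3:I | bus: BusRdX
[2] P0: store L4 := 23 | P0:M(23), P1:I, P2:I, P3:I | bus: BusRdX
[3] P0: store L7 := 1 | P0:M(1), P1:I, P2:I, P3:I | bus: BusRdX
[4] P2: load  L6 | P0:I, P1:S(60), P2:S(60), P3:I | bus: BusRd,Flush
[5] P2: load  L6 | P0:I, P1:S(60), P2:S(60), P3:I | bus: none
[6] P3: load  L0 | P0:I, P1:I, P2:I, P3:E(10) | bus: BusRd
[7] P2: store L1 := 15 | P0:I, P1:I, P2:M(15), P3:I | bus: BusRdX
[8] P1: load  L0 | P0:I, P1:S(10), P2:I, P3:S(10) | bus: BusRd
[9] P2: load  L6 | P0:I, P1:S(60), P2:S(60), P3:I | bus: none
[10] P3: load  L1 | P0:I, P1:I, P2:S(15), P3:S(15) | bus: BusRd,Flush
[11] P0: load  L5 | P0:E(10), P1:I, P2:I, P3:I | bus: BusRd
[12] P2: store L0 := 31 | P0:I, P1:I, P2:M(31), P3:I | bus: BusRdX
[13] P2: store L5 := 71 | P0:I, P1:I, P2:M(71), P3:I | bus: BusRdX
[14] P1: store L6 := 62 | P0:I, P1:M(62), P2:I, P3:I | bus: BusUpgr
[15] P3: load  L6 | P0:I, P1:S(62), P2:I, P3:S(62) | bus: BusRd,Flush
[16] P2: load  L5 | P0:I, P1:I, P2:M(71), P3:I | bus: none
[17] P3: store L4 := 81 | P0:I, P1:I, P2:I, P3:M(81) | bus: BusRdX,Flush
[18] P2: load  L1 | P0:I, P1:I, P2:S(15), P3:S(15) | bus: none
[19] P2: store L5 := 34 | P0:I, P1:I, P2:M(34), P3:I | bus: none
[20] P1: store L7 := 26 | P0:I, P1:M(26), P2:I, P3:I | bus: BusRdX,Flush
[21] P0: store L4 := 4 | P0:M(4), P1:I, P2:I, P3:I | bus: BusRdX,Flush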